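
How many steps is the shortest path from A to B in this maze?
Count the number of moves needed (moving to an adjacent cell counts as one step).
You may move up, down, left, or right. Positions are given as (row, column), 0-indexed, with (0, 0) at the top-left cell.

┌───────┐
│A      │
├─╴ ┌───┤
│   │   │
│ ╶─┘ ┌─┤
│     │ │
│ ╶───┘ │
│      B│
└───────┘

Using BFS to find shortest path:
Start: (0, 0), End: (3, 3)
Path found:
(0,0) → (0,1) → (1,1) → (1,0) → (2,0) → (3,0) → (3,1) → (3,2) → (3,3)
Number of steps: 8

Solution:

┌───────┐
│A ↓    │
├─╴ ┌───┤
│↓ ↲│   │
│ ╶─┘ ┌─┤
│↓    │ │
│ ╶───┘ │
│↳ → → B│
└───────┘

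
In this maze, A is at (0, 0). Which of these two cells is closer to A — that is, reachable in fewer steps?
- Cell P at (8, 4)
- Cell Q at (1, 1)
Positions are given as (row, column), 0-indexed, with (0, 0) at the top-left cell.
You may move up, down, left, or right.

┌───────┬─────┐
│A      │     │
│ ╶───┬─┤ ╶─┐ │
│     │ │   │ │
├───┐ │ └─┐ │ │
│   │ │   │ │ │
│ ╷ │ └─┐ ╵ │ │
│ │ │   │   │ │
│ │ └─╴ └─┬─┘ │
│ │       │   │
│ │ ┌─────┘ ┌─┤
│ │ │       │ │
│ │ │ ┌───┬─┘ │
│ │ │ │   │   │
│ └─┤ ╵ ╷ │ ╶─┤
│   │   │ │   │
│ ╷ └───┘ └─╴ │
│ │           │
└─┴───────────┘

Shortest path A → P at (8, 4): 22 steps
Shortest path A → Q at (1, 1): 2 steps

Q is closer (2 steps vs 22 steps).

Path to P:

┌───────┬─────┐
│A      │     │
│ ╶───┬─┤ ╶─┐ │
│↳ → ↓│ │   │ │
├───┐ │ └─┐ │ │
│↓ ↰│↓│   │ │ │
│ ╷ │ └─┐ ╵ │ │
│↓│↑│↳ ↓│   │ │
│ │ └─╴ └─┬─┘ │
│↓│↑ ← ↲  │   │
│ │ ┌─────┘ ┌─┤
│↓│ │       │ │
│ │ │ ┌───┬─┘ │
│↓│ │ │   │   │
│ └─┤ ╵ ╷ │ ╶─┤
│↳ ↓│   │ │   │
│ ╷ └───┘ └─╴ │
│ │↳ → → P    │
└─┴───────────┘

Path to Q:

┌───────┬─────┐
│A      │     │
│ ╶───┬─┤ ╶─┐ │
│↳ Q  │ │   │ │
├───┐ │ └─┐ │ │
│   │ │   │ │ │
│ ╷ │ └─┐ ╵ │ │
│ │ │   │   │ │
│ │ └─╴ └─┬─┘ │
│ │       │   │
│ │ ┌─────┘ ┌─┤
│ │ │       │ │
│ │ │ ┌───┬─┘ │
│ │ │ │   │   │
│ └─┤ ╵ ╷ │ ╶─┤
│   │   │ │   │
│ ╷ └───┘ └─╴ │
│ │           │
└─┴───────────┘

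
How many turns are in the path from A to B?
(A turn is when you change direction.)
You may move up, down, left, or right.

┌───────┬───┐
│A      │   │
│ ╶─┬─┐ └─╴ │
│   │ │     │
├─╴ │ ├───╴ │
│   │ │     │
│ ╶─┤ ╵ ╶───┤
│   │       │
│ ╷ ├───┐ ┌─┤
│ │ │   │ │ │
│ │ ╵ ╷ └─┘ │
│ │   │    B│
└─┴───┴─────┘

Directions: down, right, down, left, down, right, down, down, right, up, right, down, right, right
Number of turns: 11

Solution:

┌───────┬───┐
│A      │   │
│ ╶─┬─┐ └─╴ │
│↳ ↓│ │     │
├─╴ │ ├───╴ │
│↓ ↲│ │     │
│ ╶─┤ ╵ ╶───┤
│↳ ↓│       │
│ ╷ ├───┐ ┌─┤
│ │↓│↱ ↓│ │ │
│ │ ╵ ╷ └─┘ │
│ │↳ ↑│↳ → B│
└─┴───┴─────┘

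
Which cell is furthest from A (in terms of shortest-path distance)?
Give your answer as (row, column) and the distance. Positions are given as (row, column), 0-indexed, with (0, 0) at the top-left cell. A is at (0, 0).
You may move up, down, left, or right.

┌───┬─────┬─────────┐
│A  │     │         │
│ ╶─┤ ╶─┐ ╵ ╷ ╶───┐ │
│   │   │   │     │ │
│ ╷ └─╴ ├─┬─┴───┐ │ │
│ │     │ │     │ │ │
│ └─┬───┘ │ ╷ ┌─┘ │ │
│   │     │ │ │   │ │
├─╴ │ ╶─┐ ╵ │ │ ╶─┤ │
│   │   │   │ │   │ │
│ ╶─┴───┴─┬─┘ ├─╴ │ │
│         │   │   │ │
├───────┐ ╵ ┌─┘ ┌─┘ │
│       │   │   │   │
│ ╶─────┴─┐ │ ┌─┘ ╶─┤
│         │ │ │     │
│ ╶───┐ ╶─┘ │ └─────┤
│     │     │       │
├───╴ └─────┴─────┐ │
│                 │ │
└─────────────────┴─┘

Computing BFS distances from A to all cells:
Furthest cell: (9, 9)
Distance: 32 steps

Path from A to the furthest cell:

┌───┬─────┬─────────┐
│A  │↱ → ↓│↱ ↓      │
│ ╶─┤ ╶─┐ ╵ ╷ ╶───┐ │
│↳ ↓│↑ ↰│↳ ↑│↳ → ↓│ │
│ ╷ └─╴ ├─┬─┴───┐ │ │
│ │↳ → ↑│ │     │↓│ │
│ └─┬───┘ │ ╷ ┌─┘ │ │
│   │     │ │ │↓ ↲│ │
├─╴ │ ╶─┐ ╵ │ │ ╶─┤ │
│   │   │   │ │↳ ↓│ │
│ ╶─┴───┴─┬─┘ ├─╴ │ │
│         │   │↓ ↲│ │
├───────┐ ╵ ┌─┘ ┌─┘ │
│       │   │↓ ↲│   │
│ ╶─────┴─┐ │ ┌─┘ ╶─┤
│         │ │↓│     │
│ ╶───┐ ╶─┘ │ └─────┤
│     │     │↳ → → ↓│
├───╴ └─────┴─────┐ │
│                 │B│
└─────────────────┴─┘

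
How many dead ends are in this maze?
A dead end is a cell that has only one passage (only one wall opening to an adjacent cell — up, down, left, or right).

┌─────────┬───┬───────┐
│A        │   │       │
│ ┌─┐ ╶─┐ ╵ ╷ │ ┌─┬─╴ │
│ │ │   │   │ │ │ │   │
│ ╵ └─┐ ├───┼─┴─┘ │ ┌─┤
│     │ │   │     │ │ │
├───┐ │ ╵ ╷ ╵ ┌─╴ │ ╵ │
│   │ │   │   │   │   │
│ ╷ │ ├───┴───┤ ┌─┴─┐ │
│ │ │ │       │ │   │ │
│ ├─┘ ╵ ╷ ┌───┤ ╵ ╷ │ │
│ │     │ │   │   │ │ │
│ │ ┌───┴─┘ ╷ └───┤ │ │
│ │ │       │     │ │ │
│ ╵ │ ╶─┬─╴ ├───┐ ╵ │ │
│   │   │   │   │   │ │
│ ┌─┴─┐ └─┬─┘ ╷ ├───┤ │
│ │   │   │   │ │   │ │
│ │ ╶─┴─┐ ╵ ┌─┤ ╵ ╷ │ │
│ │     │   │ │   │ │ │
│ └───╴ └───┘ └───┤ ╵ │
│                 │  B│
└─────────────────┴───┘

Checking each cell for number of passages:

Dead ends found at positions:
  (1, 1)
  (1, 6)
  (1, 7)
  (1, 8)
  (2, 10)
  (4, 1)
  (4, 6)
  (5, 4)
  (7, 4)
  (8, 2)
  (9, 6)
  (10, 8)
Total dead ends: 12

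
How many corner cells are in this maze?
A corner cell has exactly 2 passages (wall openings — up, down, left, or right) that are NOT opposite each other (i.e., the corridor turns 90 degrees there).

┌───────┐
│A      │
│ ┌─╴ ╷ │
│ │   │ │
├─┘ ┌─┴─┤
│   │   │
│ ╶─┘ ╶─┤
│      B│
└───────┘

Counting corner cells (2 non-opposite passages):
Total corners: 8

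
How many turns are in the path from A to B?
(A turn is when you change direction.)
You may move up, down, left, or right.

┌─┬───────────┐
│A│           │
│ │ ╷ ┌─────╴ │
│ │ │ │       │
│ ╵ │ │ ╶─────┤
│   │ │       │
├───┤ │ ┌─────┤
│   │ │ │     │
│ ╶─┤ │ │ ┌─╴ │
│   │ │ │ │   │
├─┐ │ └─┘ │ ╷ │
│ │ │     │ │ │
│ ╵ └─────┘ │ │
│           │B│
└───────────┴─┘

Directions: down, down, right, up, up, right, down, down, down, down, down, right, right, up, up, right, right, down, down, down
Number of turns: 8

Solution:

┌─┬───────────┐
│A│↱ ↓        │
│ │ ╷ ┌─────╴ │
│↓│↑│↓│       │
│ ╵ │ │ ╶─────┤
│↳ ↑│↓│       │
├───┤ │ ┌─────┤
│   │↓│ │↱ → ↓│
│ ╶─┤ │ │ ┌─╴ │
│   │↓│ │↑│  ↓│
├─┐ │ └─┘ │ ╷ │
│ │ │↳ → ↑│ │↓│
│ ╵ └─────┘ │ │
│           │B│
└───────────┴─┘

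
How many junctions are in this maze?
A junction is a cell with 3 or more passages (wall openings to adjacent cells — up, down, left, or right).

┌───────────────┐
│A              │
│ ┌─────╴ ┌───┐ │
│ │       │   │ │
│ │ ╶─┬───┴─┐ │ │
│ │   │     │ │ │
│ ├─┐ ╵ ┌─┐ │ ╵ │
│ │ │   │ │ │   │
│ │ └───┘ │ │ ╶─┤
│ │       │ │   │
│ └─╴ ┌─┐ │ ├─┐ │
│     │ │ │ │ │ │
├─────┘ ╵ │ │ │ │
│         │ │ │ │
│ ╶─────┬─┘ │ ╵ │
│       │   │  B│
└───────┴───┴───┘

Checking each cell for number of passages:

Junctions found (3+ passages):
  (0, 4): 3 passages
  (3, 6): 3 passages
  (4, 2): 3 passages
  (4, 4): 3 passages
  (6, 3): 3 passages
Total junctions: 5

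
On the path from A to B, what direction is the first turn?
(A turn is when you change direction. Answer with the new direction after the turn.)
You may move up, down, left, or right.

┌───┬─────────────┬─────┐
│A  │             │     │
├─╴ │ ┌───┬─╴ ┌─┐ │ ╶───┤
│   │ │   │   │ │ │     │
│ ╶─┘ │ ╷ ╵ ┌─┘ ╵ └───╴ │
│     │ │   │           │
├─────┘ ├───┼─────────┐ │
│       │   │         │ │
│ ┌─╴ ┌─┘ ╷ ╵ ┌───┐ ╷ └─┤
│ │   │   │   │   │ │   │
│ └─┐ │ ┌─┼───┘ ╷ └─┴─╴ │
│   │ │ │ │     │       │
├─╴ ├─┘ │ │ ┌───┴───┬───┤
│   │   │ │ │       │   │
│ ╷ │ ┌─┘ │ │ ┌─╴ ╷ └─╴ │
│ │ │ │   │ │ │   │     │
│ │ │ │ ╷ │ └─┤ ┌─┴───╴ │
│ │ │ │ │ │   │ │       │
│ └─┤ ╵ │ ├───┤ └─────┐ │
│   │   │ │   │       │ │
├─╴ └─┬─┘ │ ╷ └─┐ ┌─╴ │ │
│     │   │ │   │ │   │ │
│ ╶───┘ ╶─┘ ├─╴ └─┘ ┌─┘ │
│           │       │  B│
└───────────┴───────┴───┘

Directions: right, down, left, down, right, right, up, up, right, right, right, right, down, left, down, left, up, left, down, down, left, left, left, down, down, right, down, left, down, down, down, right, down, left, down, right, right, right, right, right, up, up, right, down, right, down, right, right, up, right, up, left, left, left, up, up, right, up, right, down, right, right, down, down, down, down
First turn direction: down

Solution:

┌───┬─────────────┬─────┐
│A ↓│↱ → → → ↓    │     │
├─╴ │ ┌───┬─╴ ┌─┐ │ ╶───┤
│↓ ↲│↑│↓ ↰│↓ ↲│ │ │     │
│ ╶─┘ │ ╷ ╵ ┌─┘ ╵ └───╴ │
│↳ → ↑│↓│↑ ↲│           │
├─────┘ ├───┼─────────┐ │
│↓ ← ← ↲│   │         │ │
│ ┌─╴ ┌─┘ ╷ ╵ ┌───┐ ╷ └─┤
│↓│   │   │   │   │ │   │
│ └─┐ │ ┌─┼───┘ ╷ └─┴─╴ │
│↳ ↓│ │ │ │     │       │
├─╴ ├─┘ │ │ ┌───┴───┬───┤
│↓ ↲│   │ │ │    ↱ ↓│   │
│ ╷ │ ┌─┘ │ │ ┌─╴ ╷ └─╴ │
│↓│ │ │   │ │ │↱ ↑│↳ → ↓│
│ │ │ │ ╷ │ └─┤ ┌─┴───╴ │
│↓│ │ │ │ │   │↑│      ↓│
│ └─┤ ╵ │ ├───┤ └─────┐ │
│↳ ↓│   │ │↱ ↓│↑ ← ← ↰│↓│
├─╴ └─┬─┘ │ ╷ └─┐ ┌─╴ │ │
│↓ ↲  │   │↑│↳ ↓│ │↱ ↑│↓│
│ ╶───┘ ╶─┘ ├─╴ └─┘ ┌─┘ │
│↳ → → → → ↑│  ↳ → ↑│  B│
└───────────┴───────┴───┘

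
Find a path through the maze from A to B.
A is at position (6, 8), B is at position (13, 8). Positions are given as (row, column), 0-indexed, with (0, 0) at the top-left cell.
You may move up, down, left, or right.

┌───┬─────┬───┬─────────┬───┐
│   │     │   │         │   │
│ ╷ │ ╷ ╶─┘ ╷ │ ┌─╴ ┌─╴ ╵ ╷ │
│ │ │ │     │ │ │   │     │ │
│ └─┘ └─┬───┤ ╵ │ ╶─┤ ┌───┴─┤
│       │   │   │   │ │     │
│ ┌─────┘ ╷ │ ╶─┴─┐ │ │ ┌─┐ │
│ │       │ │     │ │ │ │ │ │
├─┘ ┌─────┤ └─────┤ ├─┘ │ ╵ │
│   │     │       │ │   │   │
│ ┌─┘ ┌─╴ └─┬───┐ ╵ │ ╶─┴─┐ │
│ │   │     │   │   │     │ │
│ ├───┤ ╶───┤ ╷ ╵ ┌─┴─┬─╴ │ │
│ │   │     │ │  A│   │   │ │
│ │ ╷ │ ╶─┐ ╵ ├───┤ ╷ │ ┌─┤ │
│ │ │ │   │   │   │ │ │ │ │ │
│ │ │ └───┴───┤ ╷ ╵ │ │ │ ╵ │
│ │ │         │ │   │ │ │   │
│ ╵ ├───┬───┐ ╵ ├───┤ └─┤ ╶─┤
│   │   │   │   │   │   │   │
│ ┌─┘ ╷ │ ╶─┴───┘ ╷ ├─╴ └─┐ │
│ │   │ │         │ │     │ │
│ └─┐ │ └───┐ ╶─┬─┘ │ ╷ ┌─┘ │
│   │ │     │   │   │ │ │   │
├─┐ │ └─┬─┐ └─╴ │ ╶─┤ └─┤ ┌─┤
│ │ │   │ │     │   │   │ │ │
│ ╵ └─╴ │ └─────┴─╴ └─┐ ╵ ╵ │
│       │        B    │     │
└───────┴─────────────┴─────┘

Finding the shortest path from (6, 8) to (13, 8):
Path length: 53 steps
Directions: up → up → left → left → left → up → up → left → down → left → left → left → down → left → down → down → down → down → down → down → down → right → down → down → right → right → up → left → up → up → up → right → down → down → right → right → down → right → right → up → left → up → right → right → up → right → down → down → left → down → right → down → left

Solution:

┌───┬─────┬───┬─────────┬───┐
│   │     │   │         │   │
│ ╷ │ ╷ ╶─┘ ╷ │ ┌─╴ ┌─╴ ╵ ╷ │
│ │ │ │     │ │ │   │     │ │
│ └─┘ └─┬───┤ ╵ │ ╶─┤ ┌───┴─┤
│       │↓ ↰│   │   │ │     │
│ ┌─────┘ ╷ │ ╶─┴─┐ │ │ ┌─┐ │
│ │↓ ← ← ↲│↑│     │ │ │ │ │ │
├─┘ ┌─────┤ └─────┤ ├─┘ │ ╵ │
│↓ ↲│     │↑ ← ← ↰│ │   │   │
│ ┌─┘ ┌─╴ └─┬───┐ ╵ │ ╶─┴─┐ │
│↓│   │     │   │↑  │     │ │
│ ├───┤ ╶───┤ ╷ ╵ ┌─┴─┬─╴ │ │
│↓│   │     │ │  A│   │   │ │
│ │ ╷ │ ╶─┐ ╵ ├───┤ ╷ │ ┌─┤ │
│↓│ │ │   │   │   │ │ │ │ │ │
│ │ │ └───┴───┤ ╷ ╵ │ │ │ ╵ │
│↓│ │         │ │   │ │ │   │
│ ╵ ├───┬───┐ ╵ ├───┤ └─┤ ╶─┤
│↓  │↱ ↓│   │   │↱ ↓│   │   │
│ ┌─┘ ╷ │ ╶─┴───┘ ╷ ├─╴ └─┐ │
│↓│  ↑│↓│    ↱ → ↑│↓│     │ │
│ └─┐ │ └───┐ ╶─┬─┘ │ ╷ ┌─┘ │
│↳ ↓│↑│↳ → ↓│↑ ↰│↓ ↲│ │ │   │
├─┐ │ └─┬─┐ └─╴ │ ╶─┤ └─┤ ┌─┤
│ │↓│↑ ↰│ │↳ → ↑│↳ ↓│   │ │ │
│ ╵ └─╴ │ └─────┴─╴ └─┐ ╵ ╵ │
│  ↳ → ↑│        B ↲  │     │
└───────┴─────────────┴─────┘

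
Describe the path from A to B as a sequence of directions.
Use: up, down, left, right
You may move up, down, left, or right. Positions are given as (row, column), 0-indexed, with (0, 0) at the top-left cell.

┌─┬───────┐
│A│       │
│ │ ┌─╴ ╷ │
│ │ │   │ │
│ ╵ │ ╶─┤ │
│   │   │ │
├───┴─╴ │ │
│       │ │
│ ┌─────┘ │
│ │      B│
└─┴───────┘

Finding the path and converting it to directions:
Path through cells: (0,0) → (1,0) → (2,0) → (2,1) → (1,1) → (0,1) → (0,2) → (0,3) → (0,4) → (1,4) → (2,4) → (3,4) → (4,4)
Directions: down, down, right, up, up, right, right, right, down, down, down, down

Solution:

┌─┬───────┐
│A│↱ → → ↓│
│ │ ┌─╴ ╷ │
│↓│↑│   │↓│
│ ╵ │ ╶─┤ │
│↳ ↑│   │↓│
├───┴─╴ │ │
│       │↓│
│ ┌─────┘ │
│ │      B│
└─┴───────┘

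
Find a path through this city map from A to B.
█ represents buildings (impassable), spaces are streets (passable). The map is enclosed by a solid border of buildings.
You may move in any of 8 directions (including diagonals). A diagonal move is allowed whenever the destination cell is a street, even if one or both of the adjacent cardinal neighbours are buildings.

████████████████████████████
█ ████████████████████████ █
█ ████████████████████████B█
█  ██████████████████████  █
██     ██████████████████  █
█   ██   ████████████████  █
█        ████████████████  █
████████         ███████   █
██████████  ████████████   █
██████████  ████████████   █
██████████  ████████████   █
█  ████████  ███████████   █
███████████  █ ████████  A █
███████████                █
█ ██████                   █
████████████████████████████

Finding the shortest path from A to B:
Movement: 8-directional
Path length: 10 steps
Directions: up → up → up → up → up → up → up → up → up → up-right

Solution:

████████████████████████████
█ ████████████████████████ █
█ ████████████████████████B█
█  ██████████████████████↗ █
██     ██████████████████↑ █
█   ██   ████████████████↑ █
█        ████████████████↑ █
████████         ███████ ↑ █
██████████  ████████████ ↑ █
██████████  ████████████ ↑ █
██████████  ████████████ ↑ █
█  ████████  ███████████ ↑ █
███████████  █ ████████  A █
███████████                █
█ ██████                   █
████████████████████████████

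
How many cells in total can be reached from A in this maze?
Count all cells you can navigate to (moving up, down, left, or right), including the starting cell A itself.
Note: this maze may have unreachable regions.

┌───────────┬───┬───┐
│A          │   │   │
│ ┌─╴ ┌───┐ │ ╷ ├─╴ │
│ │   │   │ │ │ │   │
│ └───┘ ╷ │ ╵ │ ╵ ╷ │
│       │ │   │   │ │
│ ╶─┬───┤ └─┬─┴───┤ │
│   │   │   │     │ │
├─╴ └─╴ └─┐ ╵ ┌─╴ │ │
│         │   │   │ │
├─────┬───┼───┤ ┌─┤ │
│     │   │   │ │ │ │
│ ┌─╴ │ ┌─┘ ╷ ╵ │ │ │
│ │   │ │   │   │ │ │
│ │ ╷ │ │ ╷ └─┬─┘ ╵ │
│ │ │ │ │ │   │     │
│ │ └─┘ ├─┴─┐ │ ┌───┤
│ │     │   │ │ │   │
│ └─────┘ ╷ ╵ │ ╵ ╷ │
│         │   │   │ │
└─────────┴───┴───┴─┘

Using BFS/flood-fill to find all reachable cells from A:
Maze size: 10 × 10 = 100 total cells
All cells are reachable — the maze is fully connected.
Reachable cells: 100

Reachable region (· marks reachable cells):

┌───────────┬───┬───┐
│A · · · · ·│· ·│· ·│
│ ┌─╴ ┌───┐ │ ╷ ├─╴ │
│·│· ·│· ·│·│·│·│· ·│
│ └───┘ ╷ │ ╵ │ ╵ ╷ │
│· · · ·│·│· ·│· ·│·│
│ ╶─┬───┤ └─┬─┴───┤ │
│· ·│· ·│· ·│· · ·│·│
├─╴ └─╴ └─┐ ╵ ┌─╴ │ │
│· · · · ·│· ·│· ·│·│
├─────┬───┼───┤ ┌─┤ │
│· · ·│· ·│· ·│·│·│·│
│ ┌─╴ │ ┌─┘ ╷ ╵ │ │ │
│·│· ·│·│· ·│· ·│·│·│
│ │ ╷ │ │ ╷ └─┬─┘ ╵ │
│·│·│·│·│·│· ·│· · ·│
│ │ └─┘ ├─┴─┐ │ ┌───┤
│·│· · ·│· ·│·│·│· ·│
│ └─────┘ ╷ ╵ │ ╵ ╷ │
│· · · · ·│· ·│· ·│·│
└─────────┴───┴───┴─┘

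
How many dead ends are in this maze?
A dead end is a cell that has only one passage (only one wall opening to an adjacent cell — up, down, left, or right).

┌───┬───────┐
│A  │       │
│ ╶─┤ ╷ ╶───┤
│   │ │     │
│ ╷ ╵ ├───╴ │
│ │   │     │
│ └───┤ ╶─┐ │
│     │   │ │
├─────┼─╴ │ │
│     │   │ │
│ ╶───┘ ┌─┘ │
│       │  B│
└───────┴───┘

Checking each cell for number of passages:

Dead ends found at positions:
  (0, 1)
  (0, 5)
  (3, 2)
  (4, 2)
  (5, 4)
Total dead ends: 5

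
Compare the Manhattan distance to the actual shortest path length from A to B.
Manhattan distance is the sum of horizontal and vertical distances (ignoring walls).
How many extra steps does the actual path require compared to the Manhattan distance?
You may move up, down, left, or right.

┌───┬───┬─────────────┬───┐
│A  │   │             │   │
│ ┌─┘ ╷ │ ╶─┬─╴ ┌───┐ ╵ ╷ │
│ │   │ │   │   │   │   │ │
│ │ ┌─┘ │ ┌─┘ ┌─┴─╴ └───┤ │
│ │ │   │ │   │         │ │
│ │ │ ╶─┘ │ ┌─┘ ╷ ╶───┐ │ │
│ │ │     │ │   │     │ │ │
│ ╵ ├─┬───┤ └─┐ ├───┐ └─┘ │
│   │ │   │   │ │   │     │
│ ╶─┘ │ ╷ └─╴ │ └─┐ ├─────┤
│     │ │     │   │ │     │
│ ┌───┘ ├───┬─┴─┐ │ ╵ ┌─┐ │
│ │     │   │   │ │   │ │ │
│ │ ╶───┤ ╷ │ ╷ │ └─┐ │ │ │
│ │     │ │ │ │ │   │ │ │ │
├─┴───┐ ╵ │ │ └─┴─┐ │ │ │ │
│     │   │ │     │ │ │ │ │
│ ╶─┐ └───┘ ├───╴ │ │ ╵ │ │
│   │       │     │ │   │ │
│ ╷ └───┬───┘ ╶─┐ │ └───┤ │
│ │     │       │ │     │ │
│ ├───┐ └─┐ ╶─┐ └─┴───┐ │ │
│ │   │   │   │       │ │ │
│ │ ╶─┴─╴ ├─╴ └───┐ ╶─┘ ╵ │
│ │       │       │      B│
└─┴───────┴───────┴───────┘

Manhattan distance: |12 - 0| + |12 - 0| = 24
Actual path length: 56
Extra steps: 56 - 24 = 32

Solution:

┌───┬───┬─────────────┬───┐
│A  │↱ ↓│↱ → → → → → ↓│↱ ↓│
│ ┌─┘ ╷ │ ╶─┬─╴ ┌───┐ ╵ ╷ │
│↓│↱ ↑│↓│↑  │   │   │↳ ↑│↓│
│ │ ┌─┘ │ ┌─┘ ┌─┴─╴ └───┤ │
│↓│↑│↓ ↲│↑│   │↓ ↰      │↓│
│ │ │ ╶─┘ │ ┌─┘ ╷ ╶───┐ │ │
│↓│↑│↳ → ↑│ │  ↓│↑ ← ↰│ │↓│
│ ╵ ├─┬───┤ └─┐ ├───┐ └─┘ │
│↳ ↑│ │   │   │↓│   │↑ ← ↲│
│ ╶─┘ │ ╷ └─╴ │ └─┐ ├─────┤
│     │ │     │↳ ↓│ │     │
│ ┌───┘ ├───┬─┴─┐ │ ╵ ┌─┐ │
│ │     │   │   │↓│   │ │ │
│ │ ╶───┤ ╷ │ ╷ │ └─┐ │ │ │
│ │     │ │ │ │ │↳ ↓│ │ │ │
├─┴───┐ ╵ │ │ └─┴─┐ │ │ │ │
│     │   │ │     │↓│ │ │ │
│ ╶─┐ └───┘ ├───╴ │ │ ╵ │ │
│   │       │     │↓│   │ │
│ ╷ └───┬───┘ ╶─┐ │ └───┤ │
│ │     │       │ │↳ → ↓│ │
│ ├───┐ └─┐ ╶─┐ └─┴───┐ │ │
│ │   │   │   │       │↓│ │
│ │ ╶─┴─╴ ├─╴ └───┐ ╶─┘ ╵ │
│ │       │       │    ↳ B│
└─┴───────┴───────┴───────┘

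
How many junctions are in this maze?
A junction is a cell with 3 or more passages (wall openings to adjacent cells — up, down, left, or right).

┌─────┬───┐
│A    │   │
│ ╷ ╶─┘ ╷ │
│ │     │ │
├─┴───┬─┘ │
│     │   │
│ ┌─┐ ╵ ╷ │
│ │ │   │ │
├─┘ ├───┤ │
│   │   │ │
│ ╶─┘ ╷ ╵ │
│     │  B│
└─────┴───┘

Checking each cell for number of passages:

Junctions found (3+ passages):
  (0, 1): 3 passages
  (2, 4): 3 passages
Total junctions: 2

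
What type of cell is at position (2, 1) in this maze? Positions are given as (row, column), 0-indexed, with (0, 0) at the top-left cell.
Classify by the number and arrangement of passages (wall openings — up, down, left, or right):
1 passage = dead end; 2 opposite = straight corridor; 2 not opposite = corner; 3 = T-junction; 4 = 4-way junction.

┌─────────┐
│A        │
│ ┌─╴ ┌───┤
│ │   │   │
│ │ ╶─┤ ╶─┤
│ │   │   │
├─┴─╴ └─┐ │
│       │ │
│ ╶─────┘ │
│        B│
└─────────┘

Checking cell at (2, 1):
Number of passages: 2
Cell type: corner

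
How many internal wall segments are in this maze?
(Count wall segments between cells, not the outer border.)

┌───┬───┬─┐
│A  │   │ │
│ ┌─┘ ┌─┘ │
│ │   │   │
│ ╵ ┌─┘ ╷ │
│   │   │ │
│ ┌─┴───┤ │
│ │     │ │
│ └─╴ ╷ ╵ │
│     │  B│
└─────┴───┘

Counting internal wall segments:
Total internal walls: 16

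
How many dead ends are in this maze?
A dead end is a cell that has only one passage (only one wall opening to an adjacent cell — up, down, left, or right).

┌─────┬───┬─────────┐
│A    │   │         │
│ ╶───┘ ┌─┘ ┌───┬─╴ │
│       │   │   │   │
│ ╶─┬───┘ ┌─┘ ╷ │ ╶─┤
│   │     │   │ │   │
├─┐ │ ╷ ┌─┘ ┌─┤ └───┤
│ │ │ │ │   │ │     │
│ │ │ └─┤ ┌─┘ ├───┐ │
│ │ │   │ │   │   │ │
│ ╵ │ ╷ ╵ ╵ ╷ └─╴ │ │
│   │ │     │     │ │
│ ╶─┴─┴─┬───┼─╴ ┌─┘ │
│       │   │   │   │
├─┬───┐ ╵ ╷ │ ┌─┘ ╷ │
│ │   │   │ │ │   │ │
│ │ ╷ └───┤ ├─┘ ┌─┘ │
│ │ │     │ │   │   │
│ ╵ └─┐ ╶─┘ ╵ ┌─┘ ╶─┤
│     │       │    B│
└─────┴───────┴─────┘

Checking each cell for number of passages:

Dead ends found at positions:
  (0, 2)
  (0, 4)
  (2, 9)
  (3, 0)
  (3, 3)
  (3, 6)
  (4, 7)
  (5, 2)
  (7, 0)
  (7, 6)
  (8, 4)
  (9, 2)
  (9, 7)
  (9, 9)
Total dead ends: 14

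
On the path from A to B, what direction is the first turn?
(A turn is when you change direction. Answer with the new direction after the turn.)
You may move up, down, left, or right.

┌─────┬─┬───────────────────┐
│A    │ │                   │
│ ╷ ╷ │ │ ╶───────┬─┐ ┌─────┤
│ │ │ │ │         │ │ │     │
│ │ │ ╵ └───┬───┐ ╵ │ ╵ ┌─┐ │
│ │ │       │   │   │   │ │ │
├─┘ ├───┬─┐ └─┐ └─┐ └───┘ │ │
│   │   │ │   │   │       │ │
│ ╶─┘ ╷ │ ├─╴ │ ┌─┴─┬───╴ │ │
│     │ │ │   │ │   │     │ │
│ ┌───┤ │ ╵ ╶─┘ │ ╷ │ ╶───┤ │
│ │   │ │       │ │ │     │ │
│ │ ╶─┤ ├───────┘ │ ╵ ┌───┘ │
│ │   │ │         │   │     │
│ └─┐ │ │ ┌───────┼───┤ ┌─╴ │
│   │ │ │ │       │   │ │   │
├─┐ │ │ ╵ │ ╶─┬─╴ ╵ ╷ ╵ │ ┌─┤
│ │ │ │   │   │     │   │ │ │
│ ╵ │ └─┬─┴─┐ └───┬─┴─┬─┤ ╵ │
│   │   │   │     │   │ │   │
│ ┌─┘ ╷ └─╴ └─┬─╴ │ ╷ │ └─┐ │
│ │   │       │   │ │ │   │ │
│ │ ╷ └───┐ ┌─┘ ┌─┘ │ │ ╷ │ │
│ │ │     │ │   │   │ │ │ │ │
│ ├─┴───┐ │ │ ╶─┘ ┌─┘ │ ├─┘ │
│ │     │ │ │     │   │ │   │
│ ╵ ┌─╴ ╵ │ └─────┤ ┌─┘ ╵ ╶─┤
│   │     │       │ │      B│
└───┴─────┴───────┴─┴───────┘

Directions: right, down, down, down, left, down, right, right, up, right, down, down, down, down, down, right, up, up, right, right, right, right, up, up, right, down, down, right, up, up, right, right, up, left, left, left, up, left, up, left, left, left, left, up, right, right, right, right, right, right, down, down, right, up, right, right, down, down, down, down, down, down, left, down, down, right, down, down, down, left, down, right
First turn direction: down

Solution:

┌─────┬─┬───────────────────┐
│A ↓  │ │↱ → → → → → ↓      │
│ ╷ ╷ │ │ ╶───────┬─┐ ┌─────┤
│ │↓│ │ │↑ ← ← ← ↰│ │↓│↱ → ↓│
│ │ │ ╵ └───┬───┐ ╵ │ ╵ ┌─┐ │
│ │↓│       │   │↑ ↰│↳ ↑│ │↓│
├─┘ ├───┬─┐ └─┐ └─┐ └───┘ │ │
│↓ ↲│↱ ↓│ │   │   │↑ ← ← ↰│↓│
│ ╶─┘ ╷ │ ├─╴ │ ┌─┴─┬───╴ │ │
│↳ → ↑│↓│ │   │ │↱ ↓│↱ → ↑│↓│
│ ┌───┤ │ ╵ ╶─┘ │ ╷ │ ╶───┤ │
│ │   │↓│       │↑│↓│↑    │↓│
│ │ ╶─┤ ├───────┘ │ ╵ ┌───┘ │
│ │   │↓│↱ → → → ↑│↳ ↑│    ↓│
│ └─┐ │ │ ┌───────┼───┤ ┌─╴ │
│   │ │↓│↑│       │   │ │↓ ↲│
├─┐ │ │ ╵ │ ╶─┬─╴ ╵ ╷ ╵ │ ┌─┤
│ │ │ │↳ ↑│   │     │   │↓│ │
│ ╵ │ └─┬─┴─┐ └───┬─┴─┬─┤ ╵ │
│   │   │   │     │   │ │↳ ↓│
│ ┌─┘ ╷ └─╴ └─┬─╴ │ ╷ │ └─┐ │
│ │   │       │   │ │ │   │↓│
│ │ ╷ └───┐ ┌─┘ ┌─┘ │ │ ╷ │ │
│ │ │     │ │   │   │ │ │ │↓│
│ ├─┴───┐ │ │ ╶─┘ ┌─┘ │ ├─┘ │
│ │     │ │ │     │   │ │↓ ↲│
│ ╵ ┌─╴ ╵ │ └─────┤ ┌─┘ ╵ ╶─┤
│   │     │       │ │    ↳ B│
└───┴─────┴───────┴─┴───────┘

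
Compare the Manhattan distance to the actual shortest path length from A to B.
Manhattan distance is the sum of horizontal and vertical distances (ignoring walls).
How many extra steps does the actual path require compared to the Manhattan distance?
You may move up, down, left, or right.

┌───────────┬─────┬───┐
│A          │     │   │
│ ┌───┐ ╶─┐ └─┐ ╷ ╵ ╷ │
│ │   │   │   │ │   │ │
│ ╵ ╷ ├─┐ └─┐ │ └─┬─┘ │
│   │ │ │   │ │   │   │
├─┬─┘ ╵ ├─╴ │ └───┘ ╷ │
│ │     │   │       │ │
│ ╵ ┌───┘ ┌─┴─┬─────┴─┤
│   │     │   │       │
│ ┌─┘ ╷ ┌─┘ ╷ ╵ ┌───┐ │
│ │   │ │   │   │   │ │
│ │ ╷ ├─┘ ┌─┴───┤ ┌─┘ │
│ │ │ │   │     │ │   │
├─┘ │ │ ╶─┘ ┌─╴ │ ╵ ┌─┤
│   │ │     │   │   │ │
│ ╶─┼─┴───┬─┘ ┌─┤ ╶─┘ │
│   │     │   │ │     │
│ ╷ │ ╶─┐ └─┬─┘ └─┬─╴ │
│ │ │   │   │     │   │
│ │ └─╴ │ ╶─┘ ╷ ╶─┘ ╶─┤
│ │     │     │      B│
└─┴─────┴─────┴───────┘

Manhattan distance: |10 - 0| + |10 - 0| = 20
Actual path length: 38
Extra steps: 38 - 20 = 18

Solution:

┌───────────┬─────┬───┐
│A → → ↓    │     │   │
│ ┌───┐ ╶─┐ └─┐ ╷ ╵ ╷ │
│ │   │↳ ↓│   │ │   │ │
│ ╵ ╷ ├─┐ └─┐ │ └─┬─┘ │
│   │ │ │↳ ↓│ │   │   │
├─┬─┘ ╵ ├─╴ │ └───┘ ╷ │
│ │     │↓ ↲│       │ │
│ ╵ ┌───┘ ┌─┴─┬─────┴─┤
│   │↓ ← ↲│   │       │
│ ┌─┘ ╷ ┌─┘ ╷ ╵ ┌───┐ │
│ │↓ ↲│ │   │   │   │ │
│ │ ╷ ├─┘ ┌─┴───┤ ┌─┘ │
│ │↓│ │   │     │ │   │
├─┘ │ │ ╶─┘ ┌─╴ │ ╵ ┌─┤
│↓ ↲│ │     │   │   │ │
│ ╶─┼─┴───┬─┘ ┌─┤ ╶─┘ │
│↳ ↓│↱ → ↓│   │ │     │
│ ╷ │ ╶─┐ └─┬─┘ └─┬─╴ │
│ │↓│↑ ↰│↓  │↱ ↓  │   │
│ │ └─╴ │ ╶─┘ ╷ ╶─┘ ╶─┤
│ │↳ → ↑│↳ → ↑│↳ → → B│
└─┴─────┴─────┴───────┘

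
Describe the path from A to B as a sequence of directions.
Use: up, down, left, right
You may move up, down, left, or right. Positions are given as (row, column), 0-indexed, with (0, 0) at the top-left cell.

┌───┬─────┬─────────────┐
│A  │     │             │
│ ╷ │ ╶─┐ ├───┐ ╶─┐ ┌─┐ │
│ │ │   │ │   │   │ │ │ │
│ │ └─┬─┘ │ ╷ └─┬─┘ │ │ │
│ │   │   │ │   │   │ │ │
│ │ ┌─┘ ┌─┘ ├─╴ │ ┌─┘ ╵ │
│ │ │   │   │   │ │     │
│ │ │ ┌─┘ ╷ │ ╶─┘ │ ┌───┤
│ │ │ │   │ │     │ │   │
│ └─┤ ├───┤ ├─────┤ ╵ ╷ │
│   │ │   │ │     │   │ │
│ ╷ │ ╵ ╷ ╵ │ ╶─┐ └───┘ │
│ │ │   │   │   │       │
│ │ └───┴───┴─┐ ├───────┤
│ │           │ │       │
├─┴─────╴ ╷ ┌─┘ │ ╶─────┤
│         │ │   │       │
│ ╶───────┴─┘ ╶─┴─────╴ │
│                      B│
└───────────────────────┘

Finding the path and converting it to directions:
Path through cells: (0,0) → (1,0) → (2,0) → (3,0) → (4,0) → (5,0) → (5,1) → (6,1) → (7,1) → (7,2) → (7,3) → (7,4) → (8,4) → (8,3) → (8,2) → (8,1) → (8,0) → (9,0) → (9,1) → (9,2) → (9,3) → (9,4) → (9,5) → (9,6) → (9,7) → (9,8) → (9,9) → (9,10) → (9,11)
Directions: down, down, down, down, down, right, down, down, right, right, right, down, left, left, left, left, down, right, right, right, right, right, right, right, right, right, right, right

Solution:

┌───┬─────┬─────────────┐
│A  │     │             │
│ ╷ │ ╶─┐ ├───┐ ╶─┐ ┌─┐ │
│↓│ │   │ │   │   │ │ │ │
│ │ └─┬─┘ │ ╷ └─┬─┘ │ │ │
│↓│   │   │ │   │   │ │ │
│ │ ┌─┘ ┌─┘ ├─╴ │ ┌─┘ ╵ │
│↓│ │   │   │   │ │     │
│ │ │ ┌─┘ ╷ │ ╶─┘ │ ┌───┤
│↓│ │ │   │ │     │ │   │
│ └─┤ ├───┤ ├─────┤ ╵ ╷ │
│↳ ↓│ │   │ │     │   │ │
│ ╷ │ ╵ ╷ ╵ │ ╶─┐ └───┘ │
│ │↓│   │   │   │       │
│ │ └───┴───┴─┐ ├───────┤
│ │↳ → → ↓    │ │       │
├─┴─────╴ ╷ ┌─┘ │ ╶─────┤
│↓ ← ← ← ↲│ │   │       │
│ ╶───────┴─┘ ╶─┴─────╴ │
│↳ → → → → → → → → → → B│
└───────────────────────┘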